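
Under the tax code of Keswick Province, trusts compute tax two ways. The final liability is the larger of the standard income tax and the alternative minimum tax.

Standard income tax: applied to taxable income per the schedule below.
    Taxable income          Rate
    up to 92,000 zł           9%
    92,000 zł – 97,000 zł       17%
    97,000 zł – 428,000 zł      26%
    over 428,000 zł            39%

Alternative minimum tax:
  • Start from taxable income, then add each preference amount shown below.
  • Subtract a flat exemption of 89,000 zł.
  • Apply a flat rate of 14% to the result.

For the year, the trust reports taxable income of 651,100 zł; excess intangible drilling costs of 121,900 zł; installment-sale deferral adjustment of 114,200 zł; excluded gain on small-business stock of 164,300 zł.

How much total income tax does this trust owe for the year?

Alternative minimum tax:
  Adjusted income: 651,100 zł + 121,900 zł + 114,200 zł + 164,300 zł = 1,051,500 zł
  Less exemption 89,000 zł → base 962,500 zł
  962,500 zł × 14% = 134,750 zł

Standard income tax:
  92,000 zł × 9% = 8,280 zł
  5,000 zł × 17% = 850 zł
  331,000 zł × 26% = 86,060 zł
  223,100 zł × 39% = 87,009 zł
  → 182,199 zł

182,199 zł > 134,750 zł, so the standard income tax governs.

182,199 zł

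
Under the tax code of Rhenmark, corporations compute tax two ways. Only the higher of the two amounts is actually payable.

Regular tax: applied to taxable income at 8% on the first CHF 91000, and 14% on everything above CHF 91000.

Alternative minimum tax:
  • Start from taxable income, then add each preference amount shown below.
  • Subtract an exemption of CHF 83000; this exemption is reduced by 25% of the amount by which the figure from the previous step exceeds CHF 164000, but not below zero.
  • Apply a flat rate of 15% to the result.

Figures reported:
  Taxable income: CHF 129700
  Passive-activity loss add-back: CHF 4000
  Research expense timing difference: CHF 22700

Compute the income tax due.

CHF 12698

Alternative minimum tax:
  Adjusted income: CHF 129700 + CHF 4000 + CHF 22700 = CHF 156400
  Exemption: CHF 156400 ≤ CHF 164000, so full CHF 83000 applies
  Base: CHF 156400 − CHF 83000 = CHF 73400
  CHF 73400 × 15% = CHF 11010

Regular tax:
  CHF 91000 × 8% = CHF 7280
  CHF 38700 × 14% = CHF 5418
  → CHF 12698

CHF 12698 > CHF 11010, so the regular tax governs.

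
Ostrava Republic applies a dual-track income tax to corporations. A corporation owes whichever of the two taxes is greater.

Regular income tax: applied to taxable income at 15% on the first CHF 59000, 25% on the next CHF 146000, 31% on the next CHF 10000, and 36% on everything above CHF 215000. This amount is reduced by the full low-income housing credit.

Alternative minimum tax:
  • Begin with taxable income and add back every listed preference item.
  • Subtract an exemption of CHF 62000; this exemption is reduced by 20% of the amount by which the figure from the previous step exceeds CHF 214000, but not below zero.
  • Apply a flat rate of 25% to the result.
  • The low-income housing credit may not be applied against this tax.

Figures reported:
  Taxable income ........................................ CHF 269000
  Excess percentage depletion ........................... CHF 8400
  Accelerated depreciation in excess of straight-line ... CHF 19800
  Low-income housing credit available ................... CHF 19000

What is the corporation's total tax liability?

CHF 62960

Regular income tax:
  CHF 59000 × 15% = CHF 8850
  CHF 146000 × 25% = CHF 36500
  CHF 10000 × 31% = CHF 3100
  CHF 54000 × 36% = CHF 19440
  → CHF 67890
  Less low-income housing credit CHF 19000 → CHF 48890

Alternative minimum tax:
  Adjusted income: CHF 269000 + CHF 8400 + CHF 19800 = CHF 297200
  Exemption: CHF 62000 − 20% × (CHF 297200 − CHF 214000) = CHF 62000 − CHF 16640 = CHF 45360
  Base: CHF 297200 − CHF 45360 = CHF 251840
  CHF 251840 × 25% = CHF 62960

CHF 62960 > CHF 48890, so the alternative minimum tax is the binding amount.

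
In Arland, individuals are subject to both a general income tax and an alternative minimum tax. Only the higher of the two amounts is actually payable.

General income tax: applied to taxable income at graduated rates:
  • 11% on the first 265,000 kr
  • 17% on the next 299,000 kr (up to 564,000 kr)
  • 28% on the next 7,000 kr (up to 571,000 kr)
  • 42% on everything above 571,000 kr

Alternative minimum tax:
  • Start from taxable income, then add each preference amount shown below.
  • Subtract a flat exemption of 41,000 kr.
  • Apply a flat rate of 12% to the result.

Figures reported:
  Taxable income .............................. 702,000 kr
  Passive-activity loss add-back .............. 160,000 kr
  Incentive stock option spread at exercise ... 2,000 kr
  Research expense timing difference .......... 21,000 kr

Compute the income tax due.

136,960 kr

General income tax:
  265,000 kr × 11% = 29,150 kr
  299,000 kr × 17% = 50,830 kr
  7,000 kr × 28% = 1,960 kr
  131,000 kr × 42% = 55,020 kr
  → 136,960 kr

Alternative minimum tax:
  Adjusted income: 702,000 kr + 160,000 kr + 2,000 kr + 21,000 kr = 885,000 kr
  Less exemption 41,000 kr → base 844,000 kr
  844,000 kr × 12% = 101,280 kr

136,960 kr > 101,280 kr, so the general income tax governs.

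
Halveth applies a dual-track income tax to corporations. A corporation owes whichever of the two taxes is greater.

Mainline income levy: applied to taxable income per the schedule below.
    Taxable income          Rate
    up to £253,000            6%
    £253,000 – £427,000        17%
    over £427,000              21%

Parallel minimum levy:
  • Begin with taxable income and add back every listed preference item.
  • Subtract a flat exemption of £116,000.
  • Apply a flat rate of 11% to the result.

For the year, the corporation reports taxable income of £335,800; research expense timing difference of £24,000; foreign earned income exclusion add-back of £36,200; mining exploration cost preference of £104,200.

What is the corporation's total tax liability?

Mainline income levy:
  £253,000 × 6% = £15,180
  £82,800 × 17% = £14,076
  → £29,256

Parallel minimum levy:
  Adjusted income: £335,800 + £24,000 + £36,200 + £104,200 = £500,200
  Less exemption £116,000 → base £384,200
  £384,200 × 11% = £42,262

£42,262 > £29,256, so the parallel minimum levy is the binding amount.

£42,262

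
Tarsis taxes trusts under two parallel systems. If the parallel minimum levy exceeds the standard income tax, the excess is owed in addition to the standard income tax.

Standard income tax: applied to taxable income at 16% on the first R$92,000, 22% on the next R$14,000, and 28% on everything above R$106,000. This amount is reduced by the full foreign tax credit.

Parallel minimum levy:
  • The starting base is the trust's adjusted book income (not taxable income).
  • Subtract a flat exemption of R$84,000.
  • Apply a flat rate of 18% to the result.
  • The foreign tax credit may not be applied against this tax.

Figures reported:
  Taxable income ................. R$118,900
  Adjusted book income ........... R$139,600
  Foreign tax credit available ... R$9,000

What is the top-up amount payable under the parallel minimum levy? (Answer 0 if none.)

Parallel minimum levy:
  Base (adjusted book income): R$139,600
  Less exemption R$84,000 → base R$55,600
  R$55,600 × 18% = R$10,008

Standard income tax:
  R$92,000 × 16% = R$14,720
  R$14,000 × 22% = R$3,080
  R$12,900 × 28% = R$3,612
  → R$21,412
  Less foreign tax credit R$9,000 → R$12,412

R$10,008 ≤ R$12,412, so no add-on is due.

R$0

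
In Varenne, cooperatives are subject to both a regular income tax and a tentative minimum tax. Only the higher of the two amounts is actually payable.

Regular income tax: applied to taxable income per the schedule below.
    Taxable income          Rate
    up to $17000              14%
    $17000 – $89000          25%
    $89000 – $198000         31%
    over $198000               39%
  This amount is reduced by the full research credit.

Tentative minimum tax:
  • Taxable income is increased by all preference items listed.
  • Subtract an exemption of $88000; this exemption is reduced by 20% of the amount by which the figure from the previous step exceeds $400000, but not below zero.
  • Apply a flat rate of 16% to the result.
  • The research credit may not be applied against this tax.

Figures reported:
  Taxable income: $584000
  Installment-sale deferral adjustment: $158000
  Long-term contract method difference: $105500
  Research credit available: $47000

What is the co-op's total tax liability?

$157710

Regular income tax:
  $17000 × 14% = $2380
  $72000 × 25% = $18000
  $109000 × 31% = $33790
  $386000 × 39% = $150540
  → $204710
  Less research credit $47000 → $157710

Tentative minimum tax:
  Adjusted income: $584000 + $158000 + $105500 = $847500
  Exemption: 20% × ($847500 − $400000) = $89500 ≥ $88000, so the exemption is fully phased out
  Base: $847500 − $0 = $847500
  $847500 × 16% = $135600

$157710 > $135600, so the regular income tax governs.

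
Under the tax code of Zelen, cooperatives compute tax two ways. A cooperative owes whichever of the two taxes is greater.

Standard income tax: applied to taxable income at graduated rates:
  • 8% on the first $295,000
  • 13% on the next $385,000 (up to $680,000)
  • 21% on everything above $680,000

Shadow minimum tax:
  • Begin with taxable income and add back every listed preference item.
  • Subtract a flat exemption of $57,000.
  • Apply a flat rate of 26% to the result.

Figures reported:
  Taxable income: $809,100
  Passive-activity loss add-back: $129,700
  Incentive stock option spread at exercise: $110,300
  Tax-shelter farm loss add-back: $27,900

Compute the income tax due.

Standard income tax:
  $295,000 × 8% = $23,600
  $385,000 × 13% = $50,050
  $129,100 × 21% = $27,111
  → $100,761

Shadow minimum tax:
  Adjusted income: $809,100 + $129,700 + $110,300 + $27,900 = $1,077,000
  Less exemption $57,000 → base $1,020,000
  $1,020,000 × 26% = $265,200

$265,200 > $100,761, so the shadow minimum tax is the binding amount.

$265,200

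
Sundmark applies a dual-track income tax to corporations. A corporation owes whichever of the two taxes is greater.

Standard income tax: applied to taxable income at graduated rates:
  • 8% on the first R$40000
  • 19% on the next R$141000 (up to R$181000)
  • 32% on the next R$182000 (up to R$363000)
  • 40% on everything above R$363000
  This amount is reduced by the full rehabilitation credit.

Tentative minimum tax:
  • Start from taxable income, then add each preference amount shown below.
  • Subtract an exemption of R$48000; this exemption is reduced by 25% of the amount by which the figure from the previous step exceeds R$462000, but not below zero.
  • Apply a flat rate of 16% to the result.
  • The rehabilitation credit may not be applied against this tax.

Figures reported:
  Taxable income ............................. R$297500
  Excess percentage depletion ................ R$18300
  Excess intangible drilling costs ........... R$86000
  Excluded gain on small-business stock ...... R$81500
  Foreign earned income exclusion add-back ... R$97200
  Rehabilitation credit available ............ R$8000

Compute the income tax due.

R$89940

Standard income tax:
  R$40000 × 8% = R$3200
  R$141000 × 19% = R$26790
  R$116500 × 32% = R$37280
  → R$67270
  Less rehabilitation credit R$8000 → R$59270

Tentative minimum tax:
  Adjusted income: R$297500 + R$18300 + R$86000 + R$81500 + R$97200 = R$580500
  Exemption: R$48000 − 25% × (R$580500 − R$462000) = R$48000 − R$29625 = R$18375
  Base: R$580500 − R$18375 = R$562125
  R$562125 × 16% = R$89940

R$89940 > R$59270, so the tentative minimum tax is the binding amount.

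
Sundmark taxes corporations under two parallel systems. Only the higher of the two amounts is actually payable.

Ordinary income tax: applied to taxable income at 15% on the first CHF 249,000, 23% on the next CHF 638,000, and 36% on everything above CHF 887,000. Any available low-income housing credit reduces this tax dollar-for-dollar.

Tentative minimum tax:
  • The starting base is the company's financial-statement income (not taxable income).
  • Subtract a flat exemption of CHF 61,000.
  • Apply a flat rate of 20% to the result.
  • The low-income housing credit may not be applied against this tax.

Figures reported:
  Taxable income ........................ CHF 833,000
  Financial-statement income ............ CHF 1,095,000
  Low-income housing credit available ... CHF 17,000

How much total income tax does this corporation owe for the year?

CHF 206,800

Tentative minimum tax:
  Base (financial-statement income): CHF 1,095,000
  Less exemption CHF 61,000 → base CHF 1,034,000
  CHF 1,034,000 × 20% = CHF 206,800

Ordinary income tax:
  CHF 249,000 × 15% = CHF 37,350
  CHF 584,000 × 23% = CHF 134,320
  → CHF 171,670
  Less low-income housing credit CHF 17,000 → CHF 154,670

CHF 206,800 > CHF 154,670, so the tentative minimum tax is the binding amount.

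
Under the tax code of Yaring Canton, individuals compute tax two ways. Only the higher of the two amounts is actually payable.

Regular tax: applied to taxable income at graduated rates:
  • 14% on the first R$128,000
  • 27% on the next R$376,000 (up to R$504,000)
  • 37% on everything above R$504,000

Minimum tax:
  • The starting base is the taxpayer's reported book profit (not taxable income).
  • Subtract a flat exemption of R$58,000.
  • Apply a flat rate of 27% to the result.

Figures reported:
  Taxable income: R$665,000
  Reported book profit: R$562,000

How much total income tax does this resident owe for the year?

Regular tax:
  R$128,000 × 14% = R$17,920
  R$376,000 × 27% = R$101,520
  R$161,000 × 37% = R$59,570
  → R$179,010

Minimum tax:
  Base (reported book profit): R$562,000
  Less exemption R$58,000 → base R$504,000
  R$504,000 × 27% = R$136,080

R$179,010 > R$136,080, so the regular tax governs.

R$179,010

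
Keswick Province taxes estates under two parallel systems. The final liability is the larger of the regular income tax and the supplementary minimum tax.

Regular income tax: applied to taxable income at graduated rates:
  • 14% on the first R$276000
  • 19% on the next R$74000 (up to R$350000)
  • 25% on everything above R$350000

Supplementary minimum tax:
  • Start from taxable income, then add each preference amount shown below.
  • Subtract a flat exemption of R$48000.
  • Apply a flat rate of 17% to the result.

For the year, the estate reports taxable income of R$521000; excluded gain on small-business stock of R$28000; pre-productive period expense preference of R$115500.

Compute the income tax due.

Regular income tax:
  R$276000 × 14% = R$38640
  R$74000 × 19% = R$14060
  R$171000 × 25% = R$42750
  → R$95450

Supplementary minimum tax:
  Adjusted income: R$521000 + R$28000 + R$115500 = R$664500
  Less exemption R$48000 → base R$616500
  R$616500 × 17% = R$104805

R$104805 > R$95450, so the supplementary minimum tax is the binding amount.

R$104805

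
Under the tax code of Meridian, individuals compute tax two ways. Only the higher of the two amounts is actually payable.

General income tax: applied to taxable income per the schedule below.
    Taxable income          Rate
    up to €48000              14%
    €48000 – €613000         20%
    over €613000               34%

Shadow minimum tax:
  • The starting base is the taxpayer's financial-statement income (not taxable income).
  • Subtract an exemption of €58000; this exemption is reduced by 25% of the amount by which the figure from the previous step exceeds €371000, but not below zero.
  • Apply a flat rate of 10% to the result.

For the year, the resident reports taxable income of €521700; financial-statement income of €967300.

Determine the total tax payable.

€101460

Shadow minimum tax:
  Base (financial-statement income): €967300
  Exemption: 25% × (€967300 − €371000) = €149075 ≥ €58000, so the exemption is fully phased out
  Base: €967300 − €0 = €967300
  €967300 × 10% = €96730

General income tax:
  €48000 × 14% = €6720
  €473700 × 20% = €94740
  → €101460

€101460 > €96730, so the general income tax governs.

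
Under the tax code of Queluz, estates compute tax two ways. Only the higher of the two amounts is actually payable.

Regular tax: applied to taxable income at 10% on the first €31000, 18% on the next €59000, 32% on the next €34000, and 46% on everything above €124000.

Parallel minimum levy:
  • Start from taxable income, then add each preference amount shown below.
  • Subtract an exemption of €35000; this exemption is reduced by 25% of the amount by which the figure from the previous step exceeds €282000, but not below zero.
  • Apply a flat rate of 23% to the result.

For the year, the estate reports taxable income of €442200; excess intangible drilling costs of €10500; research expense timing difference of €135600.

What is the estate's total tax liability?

€170972

Parallel minimum levy:
  Adjusted income: €442200 + €10500 + €135600 = €588300
  Exemption: 25% × (€588300 − €282000) = €76575 ≥ €35000, so the exemption is fully phased out
  Base: €588300 − €0 = €588300
  €588300 × 23% = €135309

Regular tax:
  €31000 × 10% = €3100
  €59000 × 18% = €10620
  €34000 × 32% = €10880
  €318200 × 46% = €146372
  → €170972

€170972 > €135309, so the regular tax governs.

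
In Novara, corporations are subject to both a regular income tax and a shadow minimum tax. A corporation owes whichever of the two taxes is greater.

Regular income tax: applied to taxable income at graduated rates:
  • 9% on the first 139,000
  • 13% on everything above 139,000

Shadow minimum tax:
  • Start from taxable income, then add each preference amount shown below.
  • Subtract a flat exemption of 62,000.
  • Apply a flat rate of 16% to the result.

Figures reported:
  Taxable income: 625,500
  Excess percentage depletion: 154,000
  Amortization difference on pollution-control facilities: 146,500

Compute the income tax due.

138,240

Shadow minimum tax:
  Adjusted income: 625,500 + 154,000 + 146,500 = 926,000
  Less exemption 62,000 → base 864,000
  864,000 × 16% = 138,240

Regular income tax:
  139,000 × 9% = 12,510
  486,500 × 13% = 63,245
  → 75,755

138,240 > 75,755, so the shadow minimum tax is the binding amount.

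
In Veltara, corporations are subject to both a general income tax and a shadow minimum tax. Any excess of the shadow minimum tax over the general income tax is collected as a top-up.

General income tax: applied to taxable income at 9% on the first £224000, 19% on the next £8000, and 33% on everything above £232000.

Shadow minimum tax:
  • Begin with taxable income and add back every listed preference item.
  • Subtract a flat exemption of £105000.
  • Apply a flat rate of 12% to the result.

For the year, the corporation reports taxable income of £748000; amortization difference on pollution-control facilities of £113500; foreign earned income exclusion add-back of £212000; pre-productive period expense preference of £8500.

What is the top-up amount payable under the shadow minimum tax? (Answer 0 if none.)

£0

General income tax:
  £224000 × 9% = £20160
  £8000 × 19% = £1520
  £516000 × 33% = £170280
  → £191960

Shadow minimum tax:
  Adjusted income: £748000 + £113500 + £212000 + £8500 = £1082000
  Less exemption £105000 → base £977000
  £977000 × 12% = £117240

£117240 ≤ £191960, so no add-on is due.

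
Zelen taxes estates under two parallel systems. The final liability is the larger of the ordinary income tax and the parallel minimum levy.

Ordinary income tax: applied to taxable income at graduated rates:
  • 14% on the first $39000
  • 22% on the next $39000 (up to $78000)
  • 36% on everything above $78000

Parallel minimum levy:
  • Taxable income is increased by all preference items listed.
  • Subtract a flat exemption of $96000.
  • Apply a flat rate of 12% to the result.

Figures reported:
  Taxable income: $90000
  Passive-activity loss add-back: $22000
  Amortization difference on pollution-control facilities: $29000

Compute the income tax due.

$18360

Parallel minimum levy:
  Adjusted income: $90000 + $22000 + $29000 = $141000
  Less exemption $96000 → base $45000
  $45000 × 12% = $5400

Ordinary income tax:
  $39000 × 14% = $5460
  $39000 × 22% = $8580
  $12000 × 36% = $4320
  → $18360

$18360 > $5400, so the ordinary income tax governs.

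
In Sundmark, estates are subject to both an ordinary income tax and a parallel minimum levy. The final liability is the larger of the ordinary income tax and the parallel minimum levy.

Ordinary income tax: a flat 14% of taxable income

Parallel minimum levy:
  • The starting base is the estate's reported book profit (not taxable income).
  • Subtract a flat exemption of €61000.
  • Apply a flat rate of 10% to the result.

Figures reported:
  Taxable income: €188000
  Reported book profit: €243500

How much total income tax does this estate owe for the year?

€26320

Parallel minimum levy:
  Base (reported book profit): €243500
  Less exemption €61000 → base €182500
  €182500 × 10% = €18250

Ordinary income tax:
  €188000 × 14% = €26320

€26320 > €18250, so the ordinary income tax governs.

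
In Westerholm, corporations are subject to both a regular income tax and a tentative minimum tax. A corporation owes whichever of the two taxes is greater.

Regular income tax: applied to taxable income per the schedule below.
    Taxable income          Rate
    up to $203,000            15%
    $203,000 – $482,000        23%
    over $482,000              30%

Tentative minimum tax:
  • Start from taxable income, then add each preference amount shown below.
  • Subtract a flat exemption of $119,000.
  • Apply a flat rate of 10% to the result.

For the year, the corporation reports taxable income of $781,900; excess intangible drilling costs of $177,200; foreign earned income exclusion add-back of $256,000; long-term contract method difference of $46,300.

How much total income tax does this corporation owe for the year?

Tentative minimum tax:
  Adjusted income: $781,900 + $177,200 + $256,000 + $46,300 = $1,261,400
  Less exemption $119,000 → base $1,142,400
  $1,142,400 × 10% = $114,240

Regular income tax:
  $203,000 × 15% = $30,450
  $279,000 × 23% = $64,170
  $299,900 × 30% = $89,970
  → $184,590

$184,590 > $114,240, so the regular income tax governs.

$184,590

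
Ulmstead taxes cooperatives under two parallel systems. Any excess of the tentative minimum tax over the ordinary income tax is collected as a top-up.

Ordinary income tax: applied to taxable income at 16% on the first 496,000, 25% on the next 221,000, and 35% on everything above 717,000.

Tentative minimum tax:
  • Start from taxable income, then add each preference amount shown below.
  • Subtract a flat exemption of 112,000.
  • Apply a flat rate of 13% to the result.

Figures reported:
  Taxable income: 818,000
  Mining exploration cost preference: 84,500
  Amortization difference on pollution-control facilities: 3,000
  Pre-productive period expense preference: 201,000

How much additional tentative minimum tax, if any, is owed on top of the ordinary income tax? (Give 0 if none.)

Tentative minimum tax:
  Adjusted income: 818,000 + 84,500 + 3,000 + 201,000 = 1,106,500
  Less exemption 112,000 → base 994,500
  994,500 × 13% = 129,285

Ordinary income tax:
  496,000 × 16% = 79,360
  221,000 × 25% = 55,250
  101,000 × 35% = 35,350
  → 169,960

129,285 ≤ 169,960, so no add-on is due.

0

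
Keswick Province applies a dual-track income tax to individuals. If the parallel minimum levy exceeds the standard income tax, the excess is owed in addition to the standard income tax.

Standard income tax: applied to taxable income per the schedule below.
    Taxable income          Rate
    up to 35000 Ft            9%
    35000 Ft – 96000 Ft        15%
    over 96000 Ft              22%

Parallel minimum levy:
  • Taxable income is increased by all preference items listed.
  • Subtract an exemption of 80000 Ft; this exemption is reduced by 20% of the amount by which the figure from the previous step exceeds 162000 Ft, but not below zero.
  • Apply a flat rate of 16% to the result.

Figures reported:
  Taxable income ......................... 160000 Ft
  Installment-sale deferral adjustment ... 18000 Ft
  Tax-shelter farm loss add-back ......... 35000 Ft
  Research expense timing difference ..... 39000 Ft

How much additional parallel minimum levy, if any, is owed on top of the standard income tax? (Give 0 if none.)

4020 Ft

Parallel minimum levy:
  Adjusted income: 160000 Ft + 18000 Ft + 35000 Ft + 39000 Ft = 252000 Ft
  Exemption: 80000 Ft − 20% × (252000 Ft − 162000 Ft) = 80000 Ft − 18000 Ft = 62000 Ft
  Base: 252000 Ft − 62000 Ft = 190000 Ft
  190000 Ft × 16% = 30400 Ft

Standard income tax:
  35000 Ft × 9% = 3150 Ft
  61000 Ft × 15% = 9150 Ft
  64000 Ft × 22% = 14080 Ft
  → 26380 Ft

Excess of parallel minimum levy over standard income tax: 30400 Ft − 26380 Ft = 4020 Ft.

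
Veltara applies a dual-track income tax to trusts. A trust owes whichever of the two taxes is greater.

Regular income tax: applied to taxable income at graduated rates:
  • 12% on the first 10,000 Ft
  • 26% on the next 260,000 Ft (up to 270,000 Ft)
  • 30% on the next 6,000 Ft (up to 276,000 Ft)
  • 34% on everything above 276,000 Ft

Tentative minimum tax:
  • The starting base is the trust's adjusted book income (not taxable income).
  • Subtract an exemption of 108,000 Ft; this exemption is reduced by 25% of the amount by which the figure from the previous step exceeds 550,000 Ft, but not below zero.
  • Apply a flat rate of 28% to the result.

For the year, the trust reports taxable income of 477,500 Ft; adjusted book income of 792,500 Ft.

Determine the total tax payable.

208,635 Ft

Regular income tax:
  10,000 Ft × 12% = 1,200 Ft
  260,000 Ft × 26% = 67,600 Ft
  6,000 Ft × 30% = 1,800 Ft
  201,500 Ft × 34% = 68,510 Ft
  → 139,110 Ft

Tentative minimum tax:
  Base (adjusted book income): 792,500 Ft
  Exemption: 108,000 Ft − 25% × (792,500 Ft − 550,000 Ft) = 108,000 Ft − 60,625 Ft = 47,375 Ft
  Base: 792,500 Ft − 47,375 Ft = 745,125 Ft
  745,125 Ft × 28% = 208,635 Ft

208,635 Ft > 139,110 Ft, so the tentative minimum tax is the binding amount.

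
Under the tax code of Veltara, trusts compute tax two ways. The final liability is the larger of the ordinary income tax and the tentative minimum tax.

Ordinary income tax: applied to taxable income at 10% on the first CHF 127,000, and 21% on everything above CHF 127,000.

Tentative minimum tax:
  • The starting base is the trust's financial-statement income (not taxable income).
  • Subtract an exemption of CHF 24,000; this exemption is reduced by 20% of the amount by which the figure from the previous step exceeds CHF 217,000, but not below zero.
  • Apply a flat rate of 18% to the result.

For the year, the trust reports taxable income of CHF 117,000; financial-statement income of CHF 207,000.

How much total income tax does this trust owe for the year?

Ordinary income tax:
  CHF 117,000 × 10% = CHF 11,700

Tentative minimum tax:
  Base (financial-statement income): CHF 207,000
  Exemption: CHF 207,000 ≤ CHF 217,000, so full CHF 24,000 applies
  Base: CHF 207,000 − CHF 24,000 = CHF 183,000
  CHF 183,000 × 18% = CHF 32,940

CHF 32,940 > CHF 11,700, so the tentative minimum tax is the binding amount.

CHF 32,940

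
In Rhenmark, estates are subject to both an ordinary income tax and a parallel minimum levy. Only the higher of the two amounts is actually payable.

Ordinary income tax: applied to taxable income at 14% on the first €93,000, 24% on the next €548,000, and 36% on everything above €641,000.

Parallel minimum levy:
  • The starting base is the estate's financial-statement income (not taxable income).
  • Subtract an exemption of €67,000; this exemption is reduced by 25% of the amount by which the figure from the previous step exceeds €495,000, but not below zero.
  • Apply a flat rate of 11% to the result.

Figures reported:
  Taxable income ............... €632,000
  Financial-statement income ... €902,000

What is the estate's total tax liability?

€142,380

Ordinary income tax:
  €93,000 × 14% = €13,020
  €539,000 × 24% = €129,360
  → €142,380

Parallel minimum levy:
  Base (financial-statement income): €902,000
  Exemption: 25% × (€902,000 − €495,000) = €101,750 ≥ €67,000, so the exemption is fully phased out
  Base: €902,000 − €0 = €902,000
  €902,000 × 11% = €99,220

€142,380 > €99,220, so the ordinary income tax governs.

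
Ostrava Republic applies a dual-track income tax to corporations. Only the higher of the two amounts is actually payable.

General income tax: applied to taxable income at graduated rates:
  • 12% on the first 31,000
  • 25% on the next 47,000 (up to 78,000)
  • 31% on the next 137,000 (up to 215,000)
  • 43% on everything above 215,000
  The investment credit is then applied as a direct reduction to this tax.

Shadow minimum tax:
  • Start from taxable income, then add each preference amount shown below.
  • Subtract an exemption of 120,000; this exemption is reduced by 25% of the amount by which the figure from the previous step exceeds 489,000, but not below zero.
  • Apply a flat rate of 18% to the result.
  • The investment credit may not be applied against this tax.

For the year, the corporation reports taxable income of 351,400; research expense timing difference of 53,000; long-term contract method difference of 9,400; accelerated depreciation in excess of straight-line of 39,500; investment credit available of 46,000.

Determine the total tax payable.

70,592

Shadow minimum tax:
  Adjusted income: 351,400 + 53,000 + 9,400 + 39,500 = 453,300
  Exemption: 453,300 ≤ 489,000, so full 120,000 applies
  Base: 453,300 − 120,000 = 333,300
  333,300 × 18% = 59,994

General income tax:
  31,000 × 12% = 3,720
  47,000 × 25% = 11,750
  137,000 × 31% = 42,470
  136,400 × 43% = 58,652
  → 116,592
  Less investment credit 46,000 → 70,592

70,592 > 59,994, so the general income tax governs.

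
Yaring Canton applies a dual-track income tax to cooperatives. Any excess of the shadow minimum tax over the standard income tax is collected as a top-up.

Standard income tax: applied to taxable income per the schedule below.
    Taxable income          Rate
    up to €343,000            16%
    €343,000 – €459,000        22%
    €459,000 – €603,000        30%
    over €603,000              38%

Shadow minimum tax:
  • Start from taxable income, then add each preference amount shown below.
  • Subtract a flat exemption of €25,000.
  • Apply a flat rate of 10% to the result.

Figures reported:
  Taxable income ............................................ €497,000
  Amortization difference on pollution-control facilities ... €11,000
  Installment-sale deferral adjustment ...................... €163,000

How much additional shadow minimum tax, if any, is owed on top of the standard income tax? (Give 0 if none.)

€0

Shadow minimum tax:
  Adjusted income: €497,000 + €11,000 + €163,000 = €671,000
  Less exemption €25,000 → base €646,000
  €646,000 × 10% = €64,600

Standard income tax:
  €343,000 × 16% = €54,880
  €116,000 × 22% = €25,520
  €38,000 × 30% = €11,400
  → €91,800

€64,600 ≤ €91,800, so no add-on is due.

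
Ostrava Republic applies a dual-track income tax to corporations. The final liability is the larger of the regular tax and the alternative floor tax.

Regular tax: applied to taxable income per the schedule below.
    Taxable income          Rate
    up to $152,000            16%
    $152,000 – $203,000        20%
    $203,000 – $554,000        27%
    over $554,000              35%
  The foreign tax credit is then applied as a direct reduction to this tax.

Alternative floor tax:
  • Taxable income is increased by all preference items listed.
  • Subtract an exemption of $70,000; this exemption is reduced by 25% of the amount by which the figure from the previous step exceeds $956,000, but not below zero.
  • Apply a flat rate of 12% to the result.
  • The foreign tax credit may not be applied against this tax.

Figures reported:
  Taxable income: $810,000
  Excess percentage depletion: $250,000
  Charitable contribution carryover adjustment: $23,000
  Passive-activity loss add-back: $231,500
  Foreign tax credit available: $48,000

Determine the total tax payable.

Alternative floor tax:
  Adjusted income: $810,000 + $250,000 + $23,000 + $231,500 = $1,314,500
  Exemption: 25% × ($1,314,500 − $956,000) = $89,625 ≥ $70,000, so the exemption is fully phased out
  Base: $1,314,500 − $0 = $1,314,500
  $1,314,500 × 12% = $157,740

Regular tax:
  $152,000 × 16% = $24,320
  $51,000 × 20% = $10,200
  $351,000 × 27% = $94,770
  $256,000 × 35% = $89,600
  → $218,890
  Less foreign tax credit $48,000 → $170,890

$170,890 > $157,740, so the regular tax governs.

$170,890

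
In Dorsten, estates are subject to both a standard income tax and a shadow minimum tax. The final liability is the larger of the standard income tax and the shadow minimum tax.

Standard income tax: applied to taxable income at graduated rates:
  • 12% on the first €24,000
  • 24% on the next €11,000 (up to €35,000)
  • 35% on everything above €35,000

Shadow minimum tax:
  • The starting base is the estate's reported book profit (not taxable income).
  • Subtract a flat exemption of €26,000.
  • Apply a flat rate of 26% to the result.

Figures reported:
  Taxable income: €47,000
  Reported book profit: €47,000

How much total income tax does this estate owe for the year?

Standard income tax:
  €24,000 × 12% = €2,880
  €11,000 × 24% = €2,640
  €12,000 × 35% = €4,200
  → €9,720

Shadow minimum tax:
  Base (reported book profit): €47,000
  Less exemption €26,000 → base €21,000
  €21,000 × 26% = €5,460

€9,720 > €5,460, so the standard income tax governs.

€9,720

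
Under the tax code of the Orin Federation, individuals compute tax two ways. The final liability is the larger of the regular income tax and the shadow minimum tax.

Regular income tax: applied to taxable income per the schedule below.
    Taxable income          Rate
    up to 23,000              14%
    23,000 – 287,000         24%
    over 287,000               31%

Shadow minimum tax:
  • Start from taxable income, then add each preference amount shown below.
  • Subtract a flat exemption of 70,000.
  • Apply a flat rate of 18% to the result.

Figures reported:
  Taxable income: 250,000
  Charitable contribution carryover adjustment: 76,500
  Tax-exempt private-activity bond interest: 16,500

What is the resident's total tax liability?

Shadow minimum tax:
  Adjusted income: 250,000 + 76,500 + 16,500 = 343,000
  Less exemption 70,000 → base 273,000
  273,000 × 18% = 49,140

Regular income tax:
  23,000 × 14% = 3,220
  227,000 × 24% = 54,480
  → 57,700

57,700 > 49,140, so the regular income tax governs.

57,700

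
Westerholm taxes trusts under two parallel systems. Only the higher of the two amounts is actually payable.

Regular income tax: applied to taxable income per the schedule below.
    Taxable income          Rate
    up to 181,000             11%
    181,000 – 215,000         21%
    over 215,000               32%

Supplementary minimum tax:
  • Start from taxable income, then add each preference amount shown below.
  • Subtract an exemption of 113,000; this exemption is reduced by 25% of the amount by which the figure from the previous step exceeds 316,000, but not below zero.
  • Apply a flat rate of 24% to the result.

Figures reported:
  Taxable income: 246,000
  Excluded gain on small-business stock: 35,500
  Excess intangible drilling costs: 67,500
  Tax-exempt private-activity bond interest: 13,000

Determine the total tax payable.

Supplementary minimum tax:
  Adjusted income: 246,000 + 35,500 + 67,500 + 13,000 = 362,000
  Exemption: 113,000 − 25% × (362,000 − 316,000) = 113,000 − 11,500 = 101,500
  Base: 362,000 − 101,500 = 260,500
  260,500 × 24% = 62,520

Regular income tax:
  181,000 × 11% = 19,910
  34,000 × 21% = 7,140
  31,000 × 32% = 9,920
  → 36,970

62,520 > 36,970, so the supplementary minimum tax is the binding amount.

62,520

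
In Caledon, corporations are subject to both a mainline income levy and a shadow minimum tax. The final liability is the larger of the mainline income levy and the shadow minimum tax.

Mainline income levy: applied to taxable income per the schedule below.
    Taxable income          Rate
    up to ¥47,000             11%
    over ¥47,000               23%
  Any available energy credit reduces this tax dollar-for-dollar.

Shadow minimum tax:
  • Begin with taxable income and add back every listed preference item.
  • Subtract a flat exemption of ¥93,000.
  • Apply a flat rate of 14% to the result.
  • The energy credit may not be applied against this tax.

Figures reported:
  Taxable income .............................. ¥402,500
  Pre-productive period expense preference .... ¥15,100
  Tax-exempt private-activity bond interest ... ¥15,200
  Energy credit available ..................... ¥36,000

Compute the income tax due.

¥50,935

Mainline income levy:
  ¥47,000 × 11% = ¥5,170
  ¥355,500 × 23% = ¥81,765
  → ¥86,935
  Less energy credit ¥36,000 → ¥50,935

Shadow minimum tax:
  Adjusted income: ¥402,500 + ¥15,100 + ¥15,200 = ¥432,800
  Less exemption ¥93,000 → base ¥339,800
  ¥339,800 × 14% = ¥47,572

¥50,935 > ¥47,572, so the mainline income levy governs.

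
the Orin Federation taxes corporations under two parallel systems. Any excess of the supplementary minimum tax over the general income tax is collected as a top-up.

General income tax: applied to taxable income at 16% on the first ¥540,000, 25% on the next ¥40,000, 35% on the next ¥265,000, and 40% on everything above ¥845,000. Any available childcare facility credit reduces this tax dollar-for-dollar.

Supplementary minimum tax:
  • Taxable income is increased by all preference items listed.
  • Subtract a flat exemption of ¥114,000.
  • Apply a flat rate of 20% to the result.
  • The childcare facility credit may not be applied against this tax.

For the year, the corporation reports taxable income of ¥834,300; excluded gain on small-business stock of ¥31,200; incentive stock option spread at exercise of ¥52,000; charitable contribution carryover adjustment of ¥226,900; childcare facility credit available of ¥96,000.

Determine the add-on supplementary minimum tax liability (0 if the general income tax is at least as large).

¥116,675

General income tax:
  ¥540,000 × 16% = ¥86,400
  ¥40,000 × 25% = ¥10,000
  ¥254,300 × 35% = ¥89,005
  → ¥185,405
  Less childcare facility credit ¥96,000 → ¥89,405

Supplementary minimum tax:
  Adjusted income: ¥834,300 + ¥31,200 + ¥52,000 + ¥226,900 = ¥1,144,400
  Less exemption ¥114,000 → base ¥1,030,400
  ¥1,030,400 × 20% = ¥206,080

Excess of supplementary minimum tax over general income tax: ¥206,080 − ¥89,405 = ¥116,675.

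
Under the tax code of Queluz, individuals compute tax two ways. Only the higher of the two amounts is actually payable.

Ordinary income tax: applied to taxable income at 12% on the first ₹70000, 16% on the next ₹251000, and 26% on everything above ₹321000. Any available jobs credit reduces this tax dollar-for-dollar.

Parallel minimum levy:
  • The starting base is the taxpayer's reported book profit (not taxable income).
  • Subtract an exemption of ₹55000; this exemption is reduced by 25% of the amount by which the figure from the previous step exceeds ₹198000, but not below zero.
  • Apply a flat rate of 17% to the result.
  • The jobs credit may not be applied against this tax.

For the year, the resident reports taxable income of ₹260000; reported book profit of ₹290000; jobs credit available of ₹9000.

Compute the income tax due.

Parallel minimum levy:
  Base (reported book profit): ₹290000
  Exemption: ₹55000 − 25% × (₹290000 − ₹198000) = ₹55000 − ₹23000 = ₹32000
  Base: ₹290000 − ₹32000 = ₹258000
  ₹258000 × 17% = ₹43860

Ordinary income tax:
  ₹70000 × 12% = ₹8400
  ₹190000 × 16% = ₹30400
  → ₹38800
  Less jobs credit ₹9000 → ₹29800

₹43860 > ₹29800, so the parallel minimum levy is the binding amount.

₹43860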